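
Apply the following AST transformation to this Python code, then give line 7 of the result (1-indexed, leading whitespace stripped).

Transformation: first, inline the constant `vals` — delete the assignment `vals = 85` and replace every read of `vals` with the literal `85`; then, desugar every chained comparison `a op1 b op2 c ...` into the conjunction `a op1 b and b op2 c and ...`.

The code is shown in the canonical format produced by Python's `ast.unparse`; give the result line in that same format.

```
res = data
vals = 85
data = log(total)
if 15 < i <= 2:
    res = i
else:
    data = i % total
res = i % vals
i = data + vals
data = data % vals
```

res = i % 85

Transformed code:
res = data
data = log(total)
if 15 < i and i <= 2:
    res = i
else:
    data = i % total
res = i % 85
i = data + 85
data = data % 85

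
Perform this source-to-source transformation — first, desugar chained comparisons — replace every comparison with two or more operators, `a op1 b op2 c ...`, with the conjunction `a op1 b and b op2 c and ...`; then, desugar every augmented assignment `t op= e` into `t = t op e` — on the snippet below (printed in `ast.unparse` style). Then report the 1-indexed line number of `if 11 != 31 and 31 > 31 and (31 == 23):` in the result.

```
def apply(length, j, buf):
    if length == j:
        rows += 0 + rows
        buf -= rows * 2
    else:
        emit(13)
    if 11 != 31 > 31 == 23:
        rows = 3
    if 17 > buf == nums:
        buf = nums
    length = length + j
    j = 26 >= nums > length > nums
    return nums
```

7

Transformed code:
def apply(length, j, buf):
    if length == j:
        rows = rows + (0 + rows)
        buf = buf - rows * 2
    else:
        emit(13)
    if 11 != 31 and 31 > 31 and (31 == 23):
        rows = 3
    if 17 > buf and buf == nums:
        buf = nums
    length = length + j
    j = 26 >= nums and nums > length and (length > nums)
    return nums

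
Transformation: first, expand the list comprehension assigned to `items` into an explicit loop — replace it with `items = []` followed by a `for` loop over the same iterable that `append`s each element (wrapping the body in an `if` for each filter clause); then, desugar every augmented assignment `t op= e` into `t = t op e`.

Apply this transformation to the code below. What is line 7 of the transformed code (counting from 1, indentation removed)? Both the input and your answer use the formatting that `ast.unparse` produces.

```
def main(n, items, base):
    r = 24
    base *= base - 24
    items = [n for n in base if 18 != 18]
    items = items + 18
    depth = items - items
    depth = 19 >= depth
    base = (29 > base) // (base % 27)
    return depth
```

Transformed code:
def main(n, items, base):
    r = 24
    base = base * (base - 24)
    items = []
    for n in base:
        if 18 != 18:
            items.append(n)
    items = items + 18
    depth = items - items
    depth = 19 >= depth
    base = (29 > base) // (base % 27)
    return depth

items.append(n)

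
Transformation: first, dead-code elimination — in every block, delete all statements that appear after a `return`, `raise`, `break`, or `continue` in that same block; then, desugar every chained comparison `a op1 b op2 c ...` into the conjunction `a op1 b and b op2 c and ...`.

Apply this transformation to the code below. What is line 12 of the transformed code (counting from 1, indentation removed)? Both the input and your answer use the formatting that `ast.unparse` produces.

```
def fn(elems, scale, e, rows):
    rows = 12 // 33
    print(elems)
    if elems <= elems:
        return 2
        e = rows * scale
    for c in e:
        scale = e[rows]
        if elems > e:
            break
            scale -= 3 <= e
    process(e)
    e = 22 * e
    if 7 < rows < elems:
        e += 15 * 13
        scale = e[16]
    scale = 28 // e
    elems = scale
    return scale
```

Transformed code:
def fn(elems, scale, e, rows):
    rows = 12 // 33
    print(elems)
    if elems <= elems:
        return 2
    for c in e:
        scale = e[rows]
        if elems > e:
            break
    process(e)
    e = 22 * e
    if 7 < rows and rows < elems:
        e += 15 * 13
        scale = e[16]
    scale = 28 // e
    elems = scale
    return scale

if 7 < rows and rows < elems:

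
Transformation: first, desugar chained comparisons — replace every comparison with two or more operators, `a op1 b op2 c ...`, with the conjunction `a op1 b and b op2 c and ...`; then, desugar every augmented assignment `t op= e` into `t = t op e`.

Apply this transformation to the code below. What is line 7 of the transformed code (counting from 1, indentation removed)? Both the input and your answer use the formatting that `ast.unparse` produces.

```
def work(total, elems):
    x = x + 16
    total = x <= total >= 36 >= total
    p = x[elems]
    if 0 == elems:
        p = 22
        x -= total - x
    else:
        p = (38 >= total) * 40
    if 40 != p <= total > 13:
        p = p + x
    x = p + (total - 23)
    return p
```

Transformed code:
def work(total, elems):
    x = x + 16
    total = x <= total and total >= 36 and (36 >= total)
    p = x[elems]
    if 0 == elems:
        p = 22
        x = x - (total - x)
    else:
        p = (38 >= total) * 40
    if 40 != p and p <= total and (total > 13):
        p = p + x
    x = p + (total - 23)
    return p

x = x - (total - x)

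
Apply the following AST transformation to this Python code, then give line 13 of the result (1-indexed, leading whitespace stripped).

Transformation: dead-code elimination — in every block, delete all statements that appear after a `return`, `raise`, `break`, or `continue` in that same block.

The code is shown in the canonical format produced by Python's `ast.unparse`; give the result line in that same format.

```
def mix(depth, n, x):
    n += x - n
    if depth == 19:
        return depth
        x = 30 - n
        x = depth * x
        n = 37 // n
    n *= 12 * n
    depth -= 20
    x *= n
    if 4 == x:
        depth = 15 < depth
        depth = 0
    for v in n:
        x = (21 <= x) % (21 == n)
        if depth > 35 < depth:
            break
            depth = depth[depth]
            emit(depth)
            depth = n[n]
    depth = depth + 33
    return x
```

if depth > 35 < depth:

Transformed code:
def mix(depth, n, x):
    n += x - n
    if depth == 19:
        return depth
    n *= 12 * n
    depth -= 20
    x *= n
    if 4 == x:
        depth = 15 < depth
        depth = 0
    for v in n:
        x = (21 <= x) % (21 == n)
        if depth > 35 < depth:
            break
    depth = depth + 33
    return x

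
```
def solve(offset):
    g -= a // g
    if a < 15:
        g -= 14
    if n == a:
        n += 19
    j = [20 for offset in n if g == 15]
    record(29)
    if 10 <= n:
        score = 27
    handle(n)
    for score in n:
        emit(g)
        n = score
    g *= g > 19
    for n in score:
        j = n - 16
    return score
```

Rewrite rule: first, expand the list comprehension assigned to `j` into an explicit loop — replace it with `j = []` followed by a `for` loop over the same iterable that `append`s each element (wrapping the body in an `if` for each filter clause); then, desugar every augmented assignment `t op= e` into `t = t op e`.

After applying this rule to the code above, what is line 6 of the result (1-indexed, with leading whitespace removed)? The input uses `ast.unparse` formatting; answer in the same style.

n = n + 19

Transformed code:
def solve(offset):
    g = g - a // g
    if a < 15:
        g = g - 14
    if n == a:
        n = n + 19
    j = []
    for offset in n:
        if g == 15:
            j.append(20)
    record(29)
    if 10 <= n:
        score = 27
    handle(n)
    for score in n:
        emit(g)
        n = score
    g = g * (g > 19)
    for n in score:
        j = n - 16
    return score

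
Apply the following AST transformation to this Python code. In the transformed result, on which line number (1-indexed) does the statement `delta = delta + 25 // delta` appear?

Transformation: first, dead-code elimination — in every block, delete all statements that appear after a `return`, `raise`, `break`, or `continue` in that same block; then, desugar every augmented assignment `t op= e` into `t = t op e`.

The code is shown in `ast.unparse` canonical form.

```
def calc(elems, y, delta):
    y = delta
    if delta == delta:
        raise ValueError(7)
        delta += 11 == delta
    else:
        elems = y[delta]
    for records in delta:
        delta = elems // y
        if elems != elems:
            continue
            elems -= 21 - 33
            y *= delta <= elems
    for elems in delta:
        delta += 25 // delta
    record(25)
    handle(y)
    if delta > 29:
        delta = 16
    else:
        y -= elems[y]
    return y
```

Transformed code:
def calc(elems, y, delta):
    y = delta
    if delta == delta:
        raise ValueError(7)
    else:
        elems = y[delta]
    for records in delta:
        delta = elems // y
        if elems != elems:
            continue
    for elems in delta:
        delta = delta + 25 // delta
    record(25)
    handle(y)
    if delta > 29:
        delta = 16
    else:
        y = y - elems[y]
    return y

12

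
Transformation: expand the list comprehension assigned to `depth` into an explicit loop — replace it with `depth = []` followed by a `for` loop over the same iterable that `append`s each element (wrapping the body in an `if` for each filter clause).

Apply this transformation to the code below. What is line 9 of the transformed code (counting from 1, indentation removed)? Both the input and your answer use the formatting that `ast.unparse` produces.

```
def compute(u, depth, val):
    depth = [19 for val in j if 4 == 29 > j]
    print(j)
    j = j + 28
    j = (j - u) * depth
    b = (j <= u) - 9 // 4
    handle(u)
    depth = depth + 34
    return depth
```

Transformed code:
def compute(u, depth, val):
    depth = []
    for val in j:
        if 4 == 29 > j:
            depth.append(19)
    print(j)
    j = j + 28
    j = (j - u) * depth
    b = (j <= u) - 9 // 4
    handle(u)
    depth = depth + 34
    return depth

b = (j <= u) - 9 // 4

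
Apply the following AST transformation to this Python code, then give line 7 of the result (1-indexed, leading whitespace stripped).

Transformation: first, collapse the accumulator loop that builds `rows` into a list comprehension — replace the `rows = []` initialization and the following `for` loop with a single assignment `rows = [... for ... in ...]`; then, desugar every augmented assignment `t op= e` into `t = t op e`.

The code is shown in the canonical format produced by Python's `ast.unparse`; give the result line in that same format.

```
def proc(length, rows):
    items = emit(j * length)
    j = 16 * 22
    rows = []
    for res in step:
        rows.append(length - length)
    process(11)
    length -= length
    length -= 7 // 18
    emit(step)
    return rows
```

Transformed code:
def proc(length, rows):
    items = emit(j * length)
    j = 16 * 22
    rows = [length - length for res in step]
    process(11)
    length = length - length
    length = length - 7 // 18
    emit(step)
    return rows

length = length - 7 // 18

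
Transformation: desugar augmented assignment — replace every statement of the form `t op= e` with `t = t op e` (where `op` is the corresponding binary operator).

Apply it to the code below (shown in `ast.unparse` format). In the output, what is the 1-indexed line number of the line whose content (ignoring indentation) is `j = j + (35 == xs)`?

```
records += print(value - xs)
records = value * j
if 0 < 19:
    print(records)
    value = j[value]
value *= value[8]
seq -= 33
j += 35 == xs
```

8

Transformed code:
records = records + print(value - xs)
records = value * j
if 0 < 19:
    print(records)
    value = j[value]
value = value * value[8]
seq = seq - 33
j = j + (35 == xs)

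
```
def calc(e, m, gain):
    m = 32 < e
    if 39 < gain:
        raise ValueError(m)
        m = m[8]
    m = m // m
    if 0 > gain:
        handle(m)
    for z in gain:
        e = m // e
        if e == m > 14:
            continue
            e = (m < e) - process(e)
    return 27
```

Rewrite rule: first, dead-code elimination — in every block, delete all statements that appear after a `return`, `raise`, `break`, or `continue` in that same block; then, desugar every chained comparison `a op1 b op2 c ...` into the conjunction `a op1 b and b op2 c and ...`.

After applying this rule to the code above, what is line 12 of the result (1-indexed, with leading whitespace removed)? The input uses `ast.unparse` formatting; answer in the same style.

return 27

Transformed code:
def calc(e, m, gain):
    m = 32 < e
    if 39 < gain:
        raise ValueError(m)
    m = m // m
    if 0 > gain:
        handle(m)
    for z in gain:
        e = m // e
        if e == m and m > 14:
            continue
    return 27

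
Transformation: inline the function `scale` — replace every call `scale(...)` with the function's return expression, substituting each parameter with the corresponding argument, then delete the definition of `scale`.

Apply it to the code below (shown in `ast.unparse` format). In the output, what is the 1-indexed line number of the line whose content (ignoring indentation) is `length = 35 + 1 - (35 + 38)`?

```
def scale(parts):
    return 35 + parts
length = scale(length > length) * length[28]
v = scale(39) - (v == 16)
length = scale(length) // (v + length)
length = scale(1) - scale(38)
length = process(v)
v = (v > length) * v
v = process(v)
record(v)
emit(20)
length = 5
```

4

Transformed code:
length = (35 + (length > length)) * length[28]
v = 35 + 39 - (v == 16)
length = (35 + length) // (v + length)
length = 35 + 1 - (35 + 38)
length = process(v)
v = (v > length) * v
v = process(v)
record(v)
emit(20)
length = 5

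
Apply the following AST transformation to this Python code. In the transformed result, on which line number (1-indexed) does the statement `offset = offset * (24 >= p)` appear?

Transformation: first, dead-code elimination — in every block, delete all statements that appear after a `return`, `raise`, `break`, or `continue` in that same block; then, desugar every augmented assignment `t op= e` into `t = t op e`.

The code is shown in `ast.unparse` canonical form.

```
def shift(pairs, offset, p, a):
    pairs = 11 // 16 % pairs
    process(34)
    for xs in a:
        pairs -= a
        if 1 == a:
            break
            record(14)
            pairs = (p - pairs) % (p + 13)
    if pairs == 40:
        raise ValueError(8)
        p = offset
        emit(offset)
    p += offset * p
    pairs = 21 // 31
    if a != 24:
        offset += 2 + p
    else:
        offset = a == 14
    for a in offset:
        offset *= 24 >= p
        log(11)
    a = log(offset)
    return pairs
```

Transformed code:
def shift(pairs, offset, p, a):
    pairs = 11 // 16 % pairs
    process(34)
    for xs in a:
        pairs = pairs - a
        if 1 == a:
            break
    if pairs == 40:
        raise ValueError(8)
    p = p + offset * p
    pairs = 21 // 31
    if a != 24:
        offset = offset + (2 + p)
    else:
        offset = a == 14
    for a in offset:
        offset = offset * (24 >= p)
        log(11)
    a = log(offset)
    return pairs

17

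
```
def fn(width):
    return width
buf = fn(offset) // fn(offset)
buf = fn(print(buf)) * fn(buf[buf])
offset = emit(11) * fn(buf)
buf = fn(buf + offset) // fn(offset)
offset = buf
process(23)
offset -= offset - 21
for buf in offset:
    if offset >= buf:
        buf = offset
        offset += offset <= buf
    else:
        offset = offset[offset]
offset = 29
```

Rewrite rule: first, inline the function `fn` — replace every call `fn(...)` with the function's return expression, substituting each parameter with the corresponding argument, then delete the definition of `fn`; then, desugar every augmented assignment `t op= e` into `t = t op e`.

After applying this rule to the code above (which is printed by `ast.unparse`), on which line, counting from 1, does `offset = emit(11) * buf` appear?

Transformed code:
buf = offset // offset
buf = print(buf) * buf[buf]
offset = emit(11) * buf
buf = (buf + offset) // offset
offset = buf
process(23)
offset = offset - (offset - 21)
for buf in offset:
    if offset >= buf:
        buf = offset
        offset = offset + (offset <= buf)
    else:
        offset = offset[offset]
offset = 29

3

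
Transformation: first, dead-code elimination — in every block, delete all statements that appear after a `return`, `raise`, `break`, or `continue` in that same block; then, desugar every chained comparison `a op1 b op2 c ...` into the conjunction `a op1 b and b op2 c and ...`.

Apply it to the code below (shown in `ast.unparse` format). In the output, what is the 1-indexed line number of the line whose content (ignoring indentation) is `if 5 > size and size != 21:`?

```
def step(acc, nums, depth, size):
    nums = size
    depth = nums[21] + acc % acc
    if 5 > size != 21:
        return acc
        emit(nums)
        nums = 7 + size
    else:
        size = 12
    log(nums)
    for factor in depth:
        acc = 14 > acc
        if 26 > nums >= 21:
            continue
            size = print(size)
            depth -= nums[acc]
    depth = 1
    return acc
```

4

Transformed code:
def step(acc, nums, depth, size):
    nums = size
    depth = nums[21] + acc % acc
    if 5 > size and size != 21:
        return acc
    else:
        size = 12
    log(nums)
    for factor in depth:
        acc = 14 > acc
        if 26 > nums and nums >= 21:
            continue
    depth = 1
    return acc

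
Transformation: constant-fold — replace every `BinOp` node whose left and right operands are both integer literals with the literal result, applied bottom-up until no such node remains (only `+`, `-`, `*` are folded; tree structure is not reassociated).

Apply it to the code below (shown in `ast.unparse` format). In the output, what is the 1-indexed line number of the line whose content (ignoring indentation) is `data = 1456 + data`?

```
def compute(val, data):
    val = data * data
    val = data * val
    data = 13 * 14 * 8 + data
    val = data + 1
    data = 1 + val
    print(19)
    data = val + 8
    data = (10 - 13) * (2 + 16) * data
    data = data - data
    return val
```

Transformed code:
def compute(val, data):
    val = data * data
    val = data * val
    data = 1456 + data
    val = data + 1
    data = 1 + val
    print(19)
    data = val + 8
    data = -54 * data
    data = data - data
    return val

4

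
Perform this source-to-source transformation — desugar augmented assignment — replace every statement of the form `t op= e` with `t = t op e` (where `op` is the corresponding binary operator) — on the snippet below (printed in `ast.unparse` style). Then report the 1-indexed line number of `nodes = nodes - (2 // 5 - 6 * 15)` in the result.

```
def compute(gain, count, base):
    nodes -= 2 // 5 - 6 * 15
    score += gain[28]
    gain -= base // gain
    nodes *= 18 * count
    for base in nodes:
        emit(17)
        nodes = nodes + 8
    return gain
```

2

Transformed code:
def compute(gain, count, base):
    nodes = nodes - (2 // 5 - 6 * 15)
    score = score + gain[28]
    gain = gain - base // gain
    nodes = nodes * (18 * count)
    for base in nodes:
        emit(17)
        nodes = nodes + 8
    return gain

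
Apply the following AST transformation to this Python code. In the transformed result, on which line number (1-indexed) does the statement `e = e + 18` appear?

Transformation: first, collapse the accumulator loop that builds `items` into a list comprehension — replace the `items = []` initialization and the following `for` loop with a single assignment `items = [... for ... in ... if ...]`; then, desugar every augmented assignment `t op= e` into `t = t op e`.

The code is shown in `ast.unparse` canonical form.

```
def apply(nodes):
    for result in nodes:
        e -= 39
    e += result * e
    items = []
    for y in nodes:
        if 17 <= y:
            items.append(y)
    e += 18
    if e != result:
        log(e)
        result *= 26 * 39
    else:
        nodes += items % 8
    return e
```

Transformed code:
def apply(nodes):
    for result in nodes:
        e = e - 39
    e = e + result * e
    items = [y for y in nodes if 17 <= y]
    e = e + 18
    if e != result:
        log(e)
        result = result * (26 * 39)
    else:
        nodes = nodes + items % 8
    return e

6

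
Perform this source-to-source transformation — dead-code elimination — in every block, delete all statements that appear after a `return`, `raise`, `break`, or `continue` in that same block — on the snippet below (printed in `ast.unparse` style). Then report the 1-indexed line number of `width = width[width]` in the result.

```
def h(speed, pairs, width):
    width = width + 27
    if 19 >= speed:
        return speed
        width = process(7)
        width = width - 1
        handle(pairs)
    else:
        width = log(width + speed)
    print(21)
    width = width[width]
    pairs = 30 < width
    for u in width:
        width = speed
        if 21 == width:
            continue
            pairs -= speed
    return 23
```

8

Transformed code:
def h(speed, pairs, width):
    width = width + 27
    if 19 >= speed:
        return speed
    else:
        width = log(width + speed)
    print(21)
    width = width[width]
    pairs = 30 < width
    for u in width:
        width = speed
        if 21 == width:
            continue
    return 23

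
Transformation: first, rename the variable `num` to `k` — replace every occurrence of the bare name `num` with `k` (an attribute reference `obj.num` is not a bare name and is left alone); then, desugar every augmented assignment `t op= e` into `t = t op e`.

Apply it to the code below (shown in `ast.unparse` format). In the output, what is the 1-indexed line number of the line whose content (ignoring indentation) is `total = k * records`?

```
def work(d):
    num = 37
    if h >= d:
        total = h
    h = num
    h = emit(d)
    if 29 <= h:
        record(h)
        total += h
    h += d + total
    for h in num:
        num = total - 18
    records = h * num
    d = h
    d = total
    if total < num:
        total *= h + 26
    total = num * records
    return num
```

Transformed code:
def work(d):
    k = 37
    if h >= d:
        total = h
    h = k
    h = emit(d)
    if 29 <= h:
        record(h)
        total = total + h
    h = h + (d + total)
    for h in k:
        k = total - 18
    records = h * k
    d = h
    d = total
    if total < k:
        total = total * (h + 26)
    total = k * records
    return k

18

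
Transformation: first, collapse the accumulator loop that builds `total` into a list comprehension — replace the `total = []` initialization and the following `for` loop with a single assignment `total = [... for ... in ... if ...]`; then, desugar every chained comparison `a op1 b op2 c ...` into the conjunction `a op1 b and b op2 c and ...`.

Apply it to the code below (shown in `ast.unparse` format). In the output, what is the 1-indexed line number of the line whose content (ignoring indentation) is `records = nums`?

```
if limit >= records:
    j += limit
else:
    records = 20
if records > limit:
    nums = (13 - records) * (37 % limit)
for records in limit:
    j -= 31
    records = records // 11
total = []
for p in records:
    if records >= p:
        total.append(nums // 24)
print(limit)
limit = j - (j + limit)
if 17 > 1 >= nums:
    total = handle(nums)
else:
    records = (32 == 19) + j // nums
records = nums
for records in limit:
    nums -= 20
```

Transformed code:
if limit >= records:
    j += limit
else:
    records = 20
if records > limit:
    nums = (13 - records) * (37 % limit)
for records in limit:
    j -= 31
    records = records // 11
total = [nums // 24 for p in records if records >= p]
print(limit)
limit = j - (j + limit)
if 17 > 1 and 1 >= nums:
    total = handle(nums)
else:
    records = (32 == 19) + j // nums
records = nums
for records in limit:
    nums -= 20

17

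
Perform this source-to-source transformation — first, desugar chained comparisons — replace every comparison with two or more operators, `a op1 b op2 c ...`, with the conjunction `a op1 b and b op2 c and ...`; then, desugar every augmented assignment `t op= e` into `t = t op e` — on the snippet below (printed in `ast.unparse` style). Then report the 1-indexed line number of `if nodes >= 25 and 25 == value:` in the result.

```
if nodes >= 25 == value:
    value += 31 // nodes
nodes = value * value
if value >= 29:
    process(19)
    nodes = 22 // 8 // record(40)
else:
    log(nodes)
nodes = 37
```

1

Transformed code:
if nodes >= 25 and 25 == value:
    value = value + 31 // nodes
nodes = value * value
if value >= 29:
    process(19)
    nodes = 22 // 8 // record(40)
else:
    log(nodes)
nodes = 37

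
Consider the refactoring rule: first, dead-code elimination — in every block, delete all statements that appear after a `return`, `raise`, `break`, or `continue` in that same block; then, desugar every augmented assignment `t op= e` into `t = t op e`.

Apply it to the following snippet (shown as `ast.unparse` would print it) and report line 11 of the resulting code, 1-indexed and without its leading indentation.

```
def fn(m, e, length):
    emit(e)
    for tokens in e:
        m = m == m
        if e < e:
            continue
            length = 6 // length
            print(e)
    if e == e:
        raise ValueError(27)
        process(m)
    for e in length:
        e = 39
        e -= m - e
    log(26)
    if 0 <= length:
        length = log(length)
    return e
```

e = e - (m - e)

Transformed code:
def fn(m, e, length):
    emit(e)
    for tokens in e:
        m = m == m
        if e < e:
            continue
    if e == e:
        raise ValueError(27)
    for e in length:
        e = 39
        e = e - (m - e)
    log(26)
    if 0 <= length:
        length = log(length)
    return e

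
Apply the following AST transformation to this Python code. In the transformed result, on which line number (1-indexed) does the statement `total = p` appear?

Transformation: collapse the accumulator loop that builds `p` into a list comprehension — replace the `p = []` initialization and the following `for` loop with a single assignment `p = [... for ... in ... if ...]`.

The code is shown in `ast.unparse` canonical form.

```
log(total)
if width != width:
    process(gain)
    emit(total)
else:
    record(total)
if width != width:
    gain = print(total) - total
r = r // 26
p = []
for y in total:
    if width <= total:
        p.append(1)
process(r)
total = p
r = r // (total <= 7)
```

12

Transformed code:
log(total)
if width != width:
    process(gain)
    emit(total)
else:
    record(total)
if width != width:
    gain = print(total) - total
r = r // 26
p = [1 for y in total if width <= total]
process(r)
total = p
r = r // (total <= 7)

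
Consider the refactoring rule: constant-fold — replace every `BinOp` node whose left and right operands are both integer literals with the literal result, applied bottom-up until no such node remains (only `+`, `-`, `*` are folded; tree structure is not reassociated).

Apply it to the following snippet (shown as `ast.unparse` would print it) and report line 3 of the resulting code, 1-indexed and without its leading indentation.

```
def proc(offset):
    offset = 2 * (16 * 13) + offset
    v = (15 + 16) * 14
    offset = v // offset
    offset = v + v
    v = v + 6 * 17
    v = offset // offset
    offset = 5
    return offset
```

v = 434

Transformed code:
def proc(offset):
    offset = 416 + offset
    v = 434
    offset = v // offset
    offset = v + v
    v = v + 102
    v = offset // offset
    offset = 5
    return offset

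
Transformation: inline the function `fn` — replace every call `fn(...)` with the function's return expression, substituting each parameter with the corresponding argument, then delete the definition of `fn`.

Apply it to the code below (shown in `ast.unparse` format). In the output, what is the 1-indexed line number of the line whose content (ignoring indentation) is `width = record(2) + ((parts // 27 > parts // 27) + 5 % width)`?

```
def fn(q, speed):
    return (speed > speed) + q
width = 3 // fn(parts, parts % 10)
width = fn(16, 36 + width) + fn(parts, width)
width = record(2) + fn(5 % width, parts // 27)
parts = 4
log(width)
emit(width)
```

3

Transformed code:
width = 3 // ((parts % 10 > parts % 10) + parts)
width = (36 + width > 36 + width) + 16 + ((width > width) + parts)
width = record(2) + ((parts // 27 > parts // 27) + 5 % width)
parts = 4
log(width)
emit(width)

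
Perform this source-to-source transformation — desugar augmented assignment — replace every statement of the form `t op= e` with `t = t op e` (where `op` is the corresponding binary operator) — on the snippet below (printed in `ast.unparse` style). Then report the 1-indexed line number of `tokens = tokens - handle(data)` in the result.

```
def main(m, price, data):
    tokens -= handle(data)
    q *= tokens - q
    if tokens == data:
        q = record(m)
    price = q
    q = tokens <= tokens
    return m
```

Transformed code:
def main(m, price, data):
    tokens = tokens - handle(data)
    q = q * (tokens - q)
    if tokens == data:
        q = record(m)
    price = q
    q = tokens <= tokens
    return m

2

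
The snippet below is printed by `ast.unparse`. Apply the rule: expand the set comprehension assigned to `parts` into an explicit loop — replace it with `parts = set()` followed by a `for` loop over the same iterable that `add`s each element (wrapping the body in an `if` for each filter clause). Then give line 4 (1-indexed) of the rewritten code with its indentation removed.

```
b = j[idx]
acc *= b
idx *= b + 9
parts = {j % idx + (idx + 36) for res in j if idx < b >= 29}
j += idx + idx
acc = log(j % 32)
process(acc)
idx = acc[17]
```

parts = set()

Transformed code:
b = j[idx]
acc *= b
idx *= b + 9
parts = set()
for res in j:
    if idx < b >= 29:
        parts.add(j % idx + (idx + 36))
j += idx + idx
acc = log(j % 32)
process(acc)
idx = acc[17]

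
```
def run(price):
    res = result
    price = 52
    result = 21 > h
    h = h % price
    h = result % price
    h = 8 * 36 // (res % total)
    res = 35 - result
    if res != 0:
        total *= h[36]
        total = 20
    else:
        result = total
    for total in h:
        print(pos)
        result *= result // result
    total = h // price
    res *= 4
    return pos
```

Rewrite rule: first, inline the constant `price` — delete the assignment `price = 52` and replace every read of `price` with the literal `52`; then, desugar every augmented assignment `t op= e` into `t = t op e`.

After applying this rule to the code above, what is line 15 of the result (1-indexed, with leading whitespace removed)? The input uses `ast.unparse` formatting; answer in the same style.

Transformed code:
def run(price):
    res = result
    result = 21 > h
    h = h % 52
    h = result % 52
    h = 8 * 36 // (res % total)
    res = 35 - result
    if res != 0:
        total = total * h[36]
        total = 20
    else:
        result = total
    for total in h:
        print(pos)
        result = result * (result // result)
    total = h // 52
    res = res * 4
    return pos

result = result * (result // result)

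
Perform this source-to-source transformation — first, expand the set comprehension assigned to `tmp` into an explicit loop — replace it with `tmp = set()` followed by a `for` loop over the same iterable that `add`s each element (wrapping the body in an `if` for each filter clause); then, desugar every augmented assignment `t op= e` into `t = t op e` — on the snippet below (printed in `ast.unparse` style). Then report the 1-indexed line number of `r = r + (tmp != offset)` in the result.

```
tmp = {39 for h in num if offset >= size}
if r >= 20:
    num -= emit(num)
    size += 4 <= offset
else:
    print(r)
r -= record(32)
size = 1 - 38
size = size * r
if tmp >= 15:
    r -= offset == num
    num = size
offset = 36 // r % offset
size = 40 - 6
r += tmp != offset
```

Transformed code:
tmp = set()
for h in num:
    if offset >= size:
        tmp.add(39)
if r >= 20:
    num = num - emit(num)
    size = size + (4 <= offset)
else:
    print(r)
r = r - record(32)
size = 1 - 38
size = size * r
if tmp >= 15:
    r = r - (offset == num)
    num = size
offset = 36 // r % offset
size = 40 - 6
r = r + (tmp != offset)

18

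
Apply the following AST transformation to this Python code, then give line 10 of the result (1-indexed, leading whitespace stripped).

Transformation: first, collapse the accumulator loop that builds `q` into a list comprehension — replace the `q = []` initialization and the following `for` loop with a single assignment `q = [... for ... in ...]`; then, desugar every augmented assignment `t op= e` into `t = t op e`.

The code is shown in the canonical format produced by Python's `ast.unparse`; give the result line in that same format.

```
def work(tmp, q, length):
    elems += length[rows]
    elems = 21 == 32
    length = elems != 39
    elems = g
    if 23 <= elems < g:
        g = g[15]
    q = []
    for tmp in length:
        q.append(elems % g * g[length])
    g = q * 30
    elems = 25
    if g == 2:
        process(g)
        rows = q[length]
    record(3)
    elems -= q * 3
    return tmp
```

elems = 25

Transformed code:
def work(tmp, q, length):
    elems = elems + length[rows]
    elems = 21 == 32
    length = elems != 39
    elems = g
    if 23 <= elems < g:
        g = g[15]
    q = [elems % g * g[length] for tmp in length]
    g = q * 30
    elems = 25
    if g == 2:
        process(g)
        rows = q[length]
    record(3)
    elems = elems - q * 3
    return tmp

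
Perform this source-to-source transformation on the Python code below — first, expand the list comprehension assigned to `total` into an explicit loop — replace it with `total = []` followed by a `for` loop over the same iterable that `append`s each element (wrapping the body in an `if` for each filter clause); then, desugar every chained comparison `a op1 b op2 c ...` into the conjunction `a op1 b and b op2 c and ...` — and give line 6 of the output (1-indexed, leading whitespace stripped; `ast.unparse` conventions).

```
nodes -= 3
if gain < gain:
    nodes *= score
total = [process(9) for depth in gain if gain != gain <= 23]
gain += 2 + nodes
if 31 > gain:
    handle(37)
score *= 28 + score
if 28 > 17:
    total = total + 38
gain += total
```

Transformed code:
nodes -= 3
if gain < gain:
    nodes *= score
total = []
for depth in gain:
    if gain != gain and gain <= 23:
        total.append(process(9))
gain += 2 + nodes
if 31 > gain:
    handle(37)
score *= 28 + score
if 28 > 17:
    total = total + 38
gain += total

if gain != gain and gain <= 23:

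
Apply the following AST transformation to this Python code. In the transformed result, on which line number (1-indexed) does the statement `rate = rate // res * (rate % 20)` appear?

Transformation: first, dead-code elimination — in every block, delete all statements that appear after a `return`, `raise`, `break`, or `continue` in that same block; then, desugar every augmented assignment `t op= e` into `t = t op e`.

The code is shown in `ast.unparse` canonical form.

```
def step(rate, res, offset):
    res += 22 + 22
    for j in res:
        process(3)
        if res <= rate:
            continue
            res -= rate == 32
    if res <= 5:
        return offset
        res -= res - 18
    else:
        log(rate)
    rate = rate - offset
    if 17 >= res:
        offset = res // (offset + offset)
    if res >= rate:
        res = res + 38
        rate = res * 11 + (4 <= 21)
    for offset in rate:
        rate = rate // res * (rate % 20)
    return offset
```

18

Transformed code:
def step(rate, res, offset):
    res = res + (22 + 22)
    for j in res:
        process(3)
        if res <= rate:
            continue
    if res <= 5:
        return offset
    else:
        log(rate)
    rate = rate - offset
    if 17 >= res:
        offset = res // (offset + offset)
    if res >= rate:
        res = res + 38
        rate = res * 11 + (4 <= 21)
    for offset in rate:
        rate = rate // res * (rate % 20)
    return offset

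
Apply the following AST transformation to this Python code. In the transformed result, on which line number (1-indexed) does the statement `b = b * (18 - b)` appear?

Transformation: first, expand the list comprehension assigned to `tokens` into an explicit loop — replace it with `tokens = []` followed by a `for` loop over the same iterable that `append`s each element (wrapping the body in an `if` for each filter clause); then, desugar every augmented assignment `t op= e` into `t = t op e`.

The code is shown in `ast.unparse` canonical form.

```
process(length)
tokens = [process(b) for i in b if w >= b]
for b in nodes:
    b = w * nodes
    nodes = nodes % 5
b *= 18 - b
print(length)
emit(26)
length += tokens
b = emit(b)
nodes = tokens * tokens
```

Transformed code:
process(length)
tokens = []
for i in b:
    if w >= b:
        tokens.append(process(b))
for b in nodes:
    b = w * nodes
    nodes = nodes % 5
b = b * (18 - b)
print(length)
emit(26)
length = length + tokens
b = emit(b)
nodes = tokens * tokens

9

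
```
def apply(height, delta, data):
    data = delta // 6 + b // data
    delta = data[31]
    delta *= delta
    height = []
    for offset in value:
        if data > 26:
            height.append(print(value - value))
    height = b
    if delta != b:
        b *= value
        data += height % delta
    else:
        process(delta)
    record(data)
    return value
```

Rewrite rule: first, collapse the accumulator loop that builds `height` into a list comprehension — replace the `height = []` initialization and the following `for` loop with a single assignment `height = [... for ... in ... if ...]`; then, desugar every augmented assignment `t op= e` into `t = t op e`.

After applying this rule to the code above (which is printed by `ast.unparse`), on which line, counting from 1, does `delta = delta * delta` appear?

4

Transformed code:
def apply(height, delta, data):
    data = delta // 6 + b // data
    delta = data[31]
    delta = delta * delta
    height = [print(value - value) for offset in value if data > 26]
    height = b
    if delta != b:
        b = b * value
        data = data + height % delta
    else:
        process(delta)
    record(data)
    return value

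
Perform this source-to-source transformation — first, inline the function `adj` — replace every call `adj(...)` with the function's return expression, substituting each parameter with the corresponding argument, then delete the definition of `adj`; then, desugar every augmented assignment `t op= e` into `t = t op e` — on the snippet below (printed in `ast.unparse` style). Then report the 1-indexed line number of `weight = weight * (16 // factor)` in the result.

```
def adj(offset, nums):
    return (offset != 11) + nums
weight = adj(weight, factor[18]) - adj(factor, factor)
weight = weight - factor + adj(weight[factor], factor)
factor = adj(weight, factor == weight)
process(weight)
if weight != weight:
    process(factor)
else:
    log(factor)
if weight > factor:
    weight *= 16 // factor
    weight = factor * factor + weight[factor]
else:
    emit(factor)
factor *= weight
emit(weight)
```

Transformed code:
weight = (weight != 11) + factor[18] - ((factor != 11) + factor)
weight = weight - factor + ((weight[factor] != 11) + factor)
factor = (weight != 11) + (factor == weight)
process(weight)
if weight != weight:
    process(factor)
else:
    log(factor)
if weight > factor:
    weight = weight * (16 // factor)
    weight = factor * factor + weight[factor]
else:
    emit(factor)
factor = factor * weight
emit(weight)

10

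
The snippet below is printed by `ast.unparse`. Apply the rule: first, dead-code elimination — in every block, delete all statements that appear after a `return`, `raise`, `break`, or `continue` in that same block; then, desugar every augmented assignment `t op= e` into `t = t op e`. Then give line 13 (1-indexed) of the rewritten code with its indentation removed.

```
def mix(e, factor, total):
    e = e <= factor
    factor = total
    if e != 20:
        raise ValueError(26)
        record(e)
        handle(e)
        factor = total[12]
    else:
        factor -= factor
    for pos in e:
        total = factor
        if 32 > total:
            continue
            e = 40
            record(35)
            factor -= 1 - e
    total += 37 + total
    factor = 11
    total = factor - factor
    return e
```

factor = 11

Transformed code:
def mix(e, factor, total):
    e = e <= factor
    factor = total
    if e != 20:
        raise ValueError(26)
    else:
        factor = factor - factor
    for pos in e:
        total = factor
        if 32 > total:
            continue
    total = total + (37 + total)
    factor = 11
    total = factor - factor
    return e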